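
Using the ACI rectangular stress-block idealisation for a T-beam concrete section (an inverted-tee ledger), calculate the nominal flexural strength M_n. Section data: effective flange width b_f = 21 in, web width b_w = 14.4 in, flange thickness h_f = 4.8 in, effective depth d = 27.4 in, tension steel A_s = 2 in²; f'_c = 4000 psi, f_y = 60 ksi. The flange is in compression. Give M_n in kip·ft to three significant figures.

M_n ≈ 266 kip·ft

Tension: T = A_s f_y = 2 × 60 = 120 kips.
Try a within the flange: a = T/(0.85 f'_c b_f) = 120/(0.85 × 4 × 21) = 1.681 in.
Since a = 1.681 ≤ h_f = 4.8 in, the stress block lies entirely in the flange; analyse as a rectangular beam of width b_f.
M_n = T(d − a/2) = 120 × (27.4 − 0.8405) = 3187.1 kip·in.
M_n = 3187.1/12 = 265.59 kip·ft.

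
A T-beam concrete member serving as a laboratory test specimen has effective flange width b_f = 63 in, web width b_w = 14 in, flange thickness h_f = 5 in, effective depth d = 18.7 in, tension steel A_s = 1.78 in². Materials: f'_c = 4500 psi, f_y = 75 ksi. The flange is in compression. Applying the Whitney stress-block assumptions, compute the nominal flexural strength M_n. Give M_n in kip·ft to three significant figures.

M_n ≈ 205 kip·ft

Tension: T = A_s f_y = 1.78 × 75 = 133.5 kips.
Try a within the flange: a = T/(0.85 f'_c b_f) = 133.5/(0.85 × 4.5 × 63) = 0.554 in.
Since a = 0.554 ≤ h_f = 5 in, the stress block lies entirely in the flange; analyse as a rectangular beam of width b_f.
M_n = T(d − a/2) = 133.5 × (18.7 − 0.277) = 2459.5 kip·in.
M_n = 2459.5/12 = 204.96 kip·ft.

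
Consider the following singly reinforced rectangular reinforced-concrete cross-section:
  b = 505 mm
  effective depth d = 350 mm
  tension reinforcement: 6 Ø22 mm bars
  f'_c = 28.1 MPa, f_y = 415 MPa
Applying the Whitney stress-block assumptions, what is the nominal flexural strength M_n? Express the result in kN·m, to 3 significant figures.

A_s = 6 × 380 = 2280 mm².
T = A_s f_y = 2280 × 415 = 946200 N = 946.2 kN.
From C = T: a = T/(0.85 f'_c b) = 946200/(0.85 × 28.1 × 505) = 78.45 mm.
M_n = T(d − a/2) = 946.2 kN × (350 − 39.225) mm = 294.06 kN·m.

M_n ≈ 294 kN·m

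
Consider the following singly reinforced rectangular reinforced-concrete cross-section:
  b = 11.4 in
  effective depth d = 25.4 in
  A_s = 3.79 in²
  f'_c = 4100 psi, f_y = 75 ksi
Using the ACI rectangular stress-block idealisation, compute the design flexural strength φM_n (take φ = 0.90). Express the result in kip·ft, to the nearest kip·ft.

T = A_s f_y = 3.79 × 75 = 284.25 kips.
a = T/(0.85 f'_c b) = 284.25/(0.85 × 4.1 × 11.4) = 7.155 in.
M_n = T(d − a/2) = 284.25 × (25.4 − 3.5775) = 6203.0 kip·in = 6203.0/12 = 516.92 kip·ft.
φM_n = 0.90 × 516.92 = 465.23 kip·ft.

φM_n ≈ 465 kip·ft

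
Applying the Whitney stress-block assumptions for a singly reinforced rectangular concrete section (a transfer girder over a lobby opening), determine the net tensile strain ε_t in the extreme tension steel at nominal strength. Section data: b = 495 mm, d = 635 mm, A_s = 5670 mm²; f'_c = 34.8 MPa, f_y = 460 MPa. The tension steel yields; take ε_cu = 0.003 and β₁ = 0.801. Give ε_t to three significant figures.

ε_t ≈ 0.00557

a = A_s f_y/(0.85 f'_c b) = 178.13 mm.
β₁ = 0.801, so c = a/β₁ = 178.13/0.801 = 222.38 mm.
From the linear strain diagram with ε_cu = 0.003: ε_t = 0.003 (d − c)/c = 0.003 × (635 − 222.38)/222.38 = 0.00557.
Since ε_t ≥ 0.005, the section is tension-controlled.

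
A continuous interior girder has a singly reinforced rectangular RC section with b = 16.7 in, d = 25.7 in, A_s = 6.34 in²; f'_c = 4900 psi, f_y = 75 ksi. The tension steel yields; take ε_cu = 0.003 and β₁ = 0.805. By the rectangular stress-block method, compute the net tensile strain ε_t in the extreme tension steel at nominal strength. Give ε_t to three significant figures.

a = A_s f_y/(0.85 f'_c b) = 6.836 in.
β₁ = 0.805, so c = a/β₁ = 6.836/0.805 = 8.492 in.
From the linear strain diagram with ε_cu = 0.003: ε_t = 0.003 (d − c)/c = 0.003 × (25.7 − 8.492)/8.492 = 0.00608.
Since ε_t ≥ 0.005, the section is tension-controlled.

ε_t ≈ 0.00608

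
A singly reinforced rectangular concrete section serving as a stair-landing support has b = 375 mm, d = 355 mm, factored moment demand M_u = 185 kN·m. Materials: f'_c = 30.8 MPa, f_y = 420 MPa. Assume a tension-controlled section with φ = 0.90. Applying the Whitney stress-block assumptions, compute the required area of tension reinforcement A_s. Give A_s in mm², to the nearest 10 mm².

M_n = M_u/φ = 185/0.90 = 205.556 kN·m.
With M_n = 0.85 f'_c a b (d − a/2), solve the quadratic for a:
a = d − √(d² − 2M_n/(0.85 f'_c b)) = 355 − √(355² − 2 × 205.556×10⁶/(0.85 × 30.8 × 375)) = 64.91 mm.
A_s = 0.85 f'_c a b / f_y = 0.85 × 30.8 × 64.91 × 375 / 420 = 1517.3 mm².

A_s ≈ 1520 mm²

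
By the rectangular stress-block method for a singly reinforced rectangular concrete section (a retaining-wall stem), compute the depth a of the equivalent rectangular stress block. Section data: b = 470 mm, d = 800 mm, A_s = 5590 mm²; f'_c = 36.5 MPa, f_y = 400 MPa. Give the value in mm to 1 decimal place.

T = A_s f_y = 5590 × 400 = 2236000 N = 2236 kN.
Setting C = 0.85 f'_c a b equal to T: a = 2236000/(0.85 × 36.5 × 470) = 153.3 mm.

a ≈ 153.3 mm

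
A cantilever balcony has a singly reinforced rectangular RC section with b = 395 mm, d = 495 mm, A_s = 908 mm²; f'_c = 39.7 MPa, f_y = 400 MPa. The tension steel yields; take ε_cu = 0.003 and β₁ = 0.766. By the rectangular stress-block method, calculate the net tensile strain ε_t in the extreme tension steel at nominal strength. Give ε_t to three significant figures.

ε_t ≈ 0.0387

a = A_s f_y/(0.85 f'_c b) = 27.25 mm.
β₁ = 0.766, so c = a/β₁ = 27.25/0.766 = 35.57 mm.
From the linear strain diagram with ε_cu = 0.003: ε_t = 0.003 (d − c)/c = 0.003 × (495 − 35.57)/35.57 = 0.0387.
Since ε_t ≥ 0.005, the section is tension-controlled.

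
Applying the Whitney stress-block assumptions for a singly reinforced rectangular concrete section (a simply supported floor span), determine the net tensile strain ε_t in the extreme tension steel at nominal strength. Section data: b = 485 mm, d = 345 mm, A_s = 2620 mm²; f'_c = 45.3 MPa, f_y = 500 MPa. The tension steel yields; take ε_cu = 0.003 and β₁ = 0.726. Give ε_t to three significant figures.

a = A_s f_y/(0.85 f'_c b) = 70.15 mm.
β₁ = 0.726, so c = a/β₁ = 70.15/0.726 = 96.63 mm.
From the linear strain diagram with ε_cu = 0.003: ε_t = 0.003 (d − c)/c = 0.003 × (345 − 96.63)/96.63 = 0.00771.
Since ε_t ≥ 0.005, the section is tension-controlled.

ε_t ≈ 0.00771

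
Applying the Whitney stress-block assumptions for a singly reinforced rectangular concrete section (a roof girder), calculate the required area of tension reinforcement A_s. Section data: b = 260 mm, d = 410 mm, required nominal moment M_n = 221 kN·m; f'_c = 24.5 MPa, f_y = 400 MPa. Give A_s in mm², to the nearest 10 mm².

A_s ≈ 1570 mm²

With M_n = 0.85 f'_c a b (d − a/2), solve the quadratic for a:
a = d − √(d² − 2M_n/(0.85 f'_c b)) = 410 − √(410² − 2 × 221×10⁶/(0.85 × 24.5 × 260)) = 115.95 mm.
A_s = 0.85 f'_c a b / f_y = 0.85 × 24.5 × 115.95 × 260 / 400 = 1569.5 mm².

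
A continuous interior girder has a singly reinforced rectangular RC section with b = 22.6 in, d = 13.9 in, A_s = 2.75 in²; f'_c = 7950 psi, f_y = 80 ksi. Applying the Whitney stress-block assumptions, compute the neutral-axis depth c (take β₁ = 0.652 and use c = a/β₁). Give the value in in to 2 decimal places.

c ≈ 2.21 in

T = A_s f_y = 2.75 × 80 = 220 kips.
a = T/(0.85 f'_c b) = 220/(0.85 × 7.95 × 22.6) = 1.4405 in.
With β₁ = 0.652, c = a/β₁ = 1.4405/0.652 = 2.21 in.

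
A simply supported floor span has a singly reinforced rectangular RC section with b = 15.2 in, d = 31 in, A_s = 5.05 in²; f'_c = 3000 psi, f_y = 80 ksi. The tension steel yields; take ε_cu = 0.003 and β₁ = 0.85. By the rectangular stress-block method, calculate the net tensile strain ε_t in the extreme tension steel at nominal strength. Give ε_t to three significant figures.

ε_t ≈ 0.00458

a = A_s f_y/(0.85 f'_c b) = 10.423 in.
β₁ = 0.85, so c = a/β₁ = 10.423/0.85 = 12.262 in.
From the linear strain diagram with ε_cu = 0.003: ε_t = 0.003 (d − c)/c = 0.003 × (31 − 12.262)/12.262 = 0.00458.
ε_t is between 0.004 and 0.005 — transition zone.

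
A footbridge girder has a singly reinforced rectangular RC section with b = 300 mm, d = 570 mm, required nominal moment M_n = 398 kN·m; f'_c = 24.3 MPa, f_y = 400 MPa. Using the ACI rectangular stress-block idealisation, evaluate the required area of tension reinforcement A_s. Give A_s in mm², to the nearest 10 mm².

A_s ≈ 1960 mm²

With M_n = 0.85 f'_c a b (d − a/2), solve the quadratic for a:
a = d − √(d² − 2M_n/(0.85 f'_c b)) = 570 − √(570² − 2 × 398×10⁶/(0.85 × 24.3 × 300)) = 126.78 mm.
A_s = 0.85 f'_c a b / f_y = 0.85 × 24.3 × 126.78 × 300 / 400 = 1964.0 mm².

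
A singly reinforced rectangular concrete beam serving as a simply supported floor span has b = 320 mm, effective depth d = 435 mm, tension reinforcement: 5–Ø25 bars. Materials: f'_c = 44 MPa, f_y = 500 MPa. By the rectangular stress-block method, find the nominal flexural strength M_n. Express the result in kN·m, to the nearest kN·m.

M_n ≈ 471 kN·m

A_s = 5 × 491 = 2455 mm².
T = A_s f_y = 2455 × 500 = 1227500 N = 1227.5 kN.
From C = T: a = T/(0.85 f'_c b) = 1227500/(0.85 × 44 × 320) = 102.57 mm.
M_n = T(d − a/2) = 1227.5 kN × (435 − 51.285) mm = 471.01 kN·m.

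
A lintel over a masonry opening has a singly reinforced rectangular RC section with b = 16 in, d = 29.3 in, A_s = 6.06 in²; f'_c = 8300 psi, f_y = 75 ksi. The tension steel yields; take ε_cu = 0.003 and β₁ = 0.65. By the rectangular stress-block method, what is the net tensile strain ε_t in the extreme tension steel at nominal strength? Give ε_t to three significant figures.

ε_t ≈ 0.0112

a = A_s f_y/(0.85 f'_c b) = 4.026 in.
β₁ = 0.65, so c = a/β₁ = 4.026/0.65 = 6.194 in.
From the linear strain diagram with ε_cu = 0.003: ε_t = 0.003 (d − c)/c = 0.003 × (29.3 − 6.194)/6.194 = 0.0112.
Since ε_t ≥ 0.005, the section is tension-controlled.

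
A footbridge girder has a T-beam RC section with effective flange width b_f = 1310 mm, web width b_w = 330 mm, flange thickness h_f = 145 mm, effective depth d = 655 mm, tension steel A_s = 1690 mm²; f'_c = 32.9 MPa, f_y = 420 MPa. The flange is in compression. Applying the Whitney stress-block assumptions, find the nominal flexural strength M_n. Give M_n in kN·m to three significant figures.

M_n ≈ 458 kN·m

Tension: T = A_s f_y = 1690 × 420 = 709800 N.
Try a within the flange: a = T/(0.85 f'_c b_f) = 709800/(0.85 × 32.9 × 1310) = 19.38 mm.
Since a = 19.38 ≤ h_f = 145 mm, the stress block lies entirely in the flange; analyse as a rectangular beam of width b_f.
M_n = T(d − a/2) = 709800 × (655 − 9.69) = 458.04 × 10⁶ N·mm.
M_n = 458.04 kN·m.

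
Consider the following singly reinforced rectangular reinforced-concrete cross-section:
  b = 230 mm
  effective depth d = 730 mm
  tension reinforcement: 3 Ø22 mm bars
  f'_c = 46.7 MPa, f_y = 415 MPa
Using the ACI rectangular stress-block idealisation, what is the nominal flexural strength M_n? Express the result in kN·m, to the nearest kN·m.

M_n ≈ 333 kN·m

A_s = 3 × 380 = 1140 mm².
T = A_s f_y = 1140 × 415 = 473100 N = 473.1 kN.
From C = T: a = T/(0.85 f'_c b) = 473100/(0.85 × 46.7 × 230) = 51.82 mm.
M_n = T(d − a/2) = 473.1 kN × (730 − 25.91) mm = 333.10 kN·m.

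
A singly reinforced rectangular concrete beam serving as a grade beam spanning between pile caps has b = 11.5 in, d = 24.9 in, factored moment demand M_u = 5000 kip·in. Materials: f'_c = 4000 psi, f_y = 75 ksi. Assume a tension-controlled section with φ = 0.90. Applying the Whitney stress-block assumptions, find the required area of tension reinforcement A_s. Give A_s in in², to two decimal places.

A_s ≈ 3.43 in²

M_n = M_u/φ = 5000/0.90 = 5555.56 kip·in.
From M_n = 0.85 f'_c a b (d − a/2):
a = d − √(d² − 2M_n/(0.85 f'_c b)) = 24.9 − √(24.9² − 2 × 5555.56/(0.85 × 4 × 11.5)) = 6.574 in.
A_s = 0.85 f'_c a b / f_y = 0.85 × 4 × 6.574 × 11.5 / 75 = 3.427 in².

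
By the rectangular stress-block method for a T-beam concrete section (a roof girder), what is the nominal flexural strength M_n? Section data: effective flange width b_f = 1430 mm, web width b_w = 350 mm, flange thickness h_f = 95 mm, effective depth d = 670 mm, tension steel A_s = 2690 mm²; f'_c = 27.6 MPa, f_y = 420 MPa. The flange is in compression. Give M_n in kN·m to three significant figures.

Tension: T = A_s f_y = 2690 × 420 = 1129800 N.
Try a within the flange: a = T/(0.85 f'_c b_f) = 1129800/(0.85 × 27.6 × 1430) = 33.68 mm.
Since a = 33.68 ≤ h_f = 95 mm, the stress block lies entirely in the flange; analyse as a rectangular beam of width b_f.
M_n = T(d − a/2) = 1129800 × (670 − 16.84) = 737.94 × 10⁶ N·mm.
M_n = 737.94 kN·m.

M_n ≈ 738 kN·m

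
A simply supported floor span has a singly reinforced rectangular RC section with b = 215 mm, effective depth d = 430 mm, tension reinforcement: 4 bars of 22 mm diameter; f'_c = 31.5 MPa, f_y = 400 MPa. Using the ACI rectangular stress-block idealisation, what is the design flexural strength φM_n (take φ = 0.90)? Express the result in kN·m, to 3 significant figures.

φM_n ≈ 206 kN·m

A_s = 4 × 380 = 1520 mm².
T = A_s f_y = 1520 × 400 = 608000 N = 608 kN.
From C = T: a = T/(0.85 f'_c b) = 608000/(0.85 × 31.5 × 215) = 105.62 mm.
M_n = T(d − a/2) = 608 kN × (430 − 52.81) mm = 229.33 kN·m.
φM_n = 0.90 × 229.33 = 206.40 kN·m.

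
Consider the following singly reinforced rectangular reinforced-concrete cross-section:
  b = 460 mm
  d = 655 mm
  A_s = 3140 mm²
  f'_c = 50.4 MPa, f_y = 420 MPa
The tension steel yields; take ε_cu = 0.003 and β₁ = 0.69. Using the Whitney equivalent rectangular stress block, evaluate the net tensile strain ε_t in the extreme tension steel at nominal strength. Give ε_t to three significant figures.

a = A_s f_y/(0.85 f'_c b) = 66.92 mm.
β₁ = 0.69, so c = a/β₁ = 66.92/0.69 = 96.99 mm.
From the linear strain diagram with ε_cu = 0.003: ε_t = 0.003 (d − c)/c = 0.003 × (655 − 96.99)/96.99 = 0.0173.
Since ε_t ≥ 0.005, the section is tension-controlled.

ε_t ≈ 0.0173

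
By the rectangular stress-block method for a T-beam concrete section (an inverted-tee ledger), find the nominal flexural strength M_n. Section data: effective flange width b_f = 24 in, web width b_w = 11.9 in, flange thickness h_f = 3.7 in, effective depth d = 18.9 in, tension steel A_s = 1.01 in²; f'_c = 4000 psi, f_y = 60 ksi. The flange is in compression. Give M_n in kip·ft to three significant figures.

Tension: T = A_s f_y = 1.01 × 60 = 60.6 kips.
Try a within the flange: a = T/(0.85 f'_c b_f) = 60.6/(0.85 × 4 × 24) = 0.743 in.
Since a = 0.743 ≤ h_f = 3.7 in, the stress block lies entirely in the flange; analyse as a rectangular beam of width b_f.
M_n = T(d − a/2) = 60.6 × (18.9 − 0.3715) = 1122.8 kip·in.
M_n = 1122.8/12 = 93.57 kip·ft.

M_n ≈ 93.6 kip·ft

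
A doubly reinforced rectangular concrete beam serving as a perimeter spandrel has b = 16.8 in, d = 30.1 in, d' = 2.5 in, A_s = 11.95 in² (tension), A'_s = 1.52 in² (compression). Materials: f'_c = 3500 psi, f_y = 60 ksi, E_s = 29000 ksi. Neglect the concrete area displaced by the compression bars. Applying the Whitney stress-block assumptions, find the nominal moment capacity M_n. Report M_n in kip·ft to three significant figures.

M_n ≈ 1450 kip·ft

Assume both steels yield.
a = (A_s − A'_s) f_y/(0.85 f'_c b) = (11.95 − 1.52) × 60/(0.85 × 3.5 × 16.8) = 12.521 in.
c = a/β₁ = 12.521/0.85 = 14.731 in; ε'_s = 0.003(c − d')/c = 0.0025 ≥ ε_y = 0.0021, so the compression steel yields.
M_n = (A_s − A'_s) f_y (d − a/2) + A'_s f_y (d − d') = 625.8 × (30.1 − 6.2605) + 91.2 × (30.1 − 2.5) = 14918.8 + 2517.1 = 17435.9 kip·in = 17435.9/12 = 1452.99 kip·ft.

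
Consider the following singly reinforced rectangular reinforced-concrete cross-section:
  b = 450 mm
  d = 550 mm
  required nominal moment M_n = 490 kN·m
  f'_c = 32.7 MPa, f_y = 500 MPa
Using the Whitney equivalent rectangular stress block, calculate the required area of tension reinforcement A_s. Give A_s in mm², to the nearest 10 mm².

With M_n = 0.85 f'_c a b (d − a/2), solve the quadratic for a:
a = d − √(d² − 2M_n/(0.85 f'_c b)) = 550 − √(550² − 2 × 490×10⁶/(0.85 × 32.7 × 450)) = 76.56 mm.
A_s = 0.85 f'_c a b / f_y = 0.85 × 32.7 × 76.56 × 450 / 500 = 1915.2 mm².

A_s ≈ 1920 mm²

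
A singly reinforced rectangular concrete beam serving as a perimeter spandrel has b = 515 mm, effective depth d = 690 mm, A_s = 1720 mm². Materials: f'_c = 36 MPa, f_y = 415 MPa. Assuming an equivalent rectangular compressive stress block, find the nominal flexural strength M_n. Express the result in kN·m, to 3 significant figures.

T = A_s f_y = 1720 × 415 = 713800 N = 713.8 kN.
From C = T: a = T/(0.85 f'_c b) = 713800/(0.85 × 36 × 515) = 45.29 mm.
M_n = T(d − a/2) = 713.8 kN × (690 − 22.645) mm = 476.36 kN·m.

M_n ≈ 476 kN·m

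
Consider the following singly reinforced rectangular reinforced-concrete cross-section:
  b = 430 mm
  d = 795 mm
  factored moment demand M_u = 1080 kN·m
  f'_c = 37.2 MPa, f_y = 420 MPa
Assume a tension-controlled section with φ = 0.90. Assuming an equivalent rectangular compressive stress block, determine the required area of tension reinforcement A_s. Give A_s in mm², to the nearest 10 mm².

A_s ≈ 3890 mm²

M_n = M_u/φ = 1080/0.90 = 1200 kN·m.
With M_n = 0.85 f'_c a b (d − a/2), solve the quadratic for a:
a = d − √(d² − 2M_n/(0.85 f'_c b)) = 795 − √(795² − 2 × 1200×10⁶/(0.85 × 37.2 × 430)) = 120.08 mm.
A_s = 0.85 f'_c a b / f_y = 0.85 × 37.2 × 120.08 × 430 / 420 = 3887.3 mm².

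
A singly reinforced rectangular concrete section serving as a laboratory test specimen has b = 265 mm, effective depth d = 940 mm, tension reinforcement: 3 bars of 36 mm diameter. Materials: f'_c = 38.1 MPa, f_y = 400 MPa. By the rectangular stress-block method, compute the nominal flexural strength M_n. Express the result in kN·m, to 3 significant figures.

A_s = 3 × 1018 = 3054 mm².
T = A_s f_y = 3054 × 400 = 1221600 N = 1221.6 kN.
From C = T: a = T/(0.85 f'_c b) = 1221600/(0.85 × 38.1 × 265) = 142.34 mm.
M_n = T(d − a/2) = 1221.6 kN × (940 − 71.17) mm = 1061.36 kN·m.

M_n ≈ 1060 kN·m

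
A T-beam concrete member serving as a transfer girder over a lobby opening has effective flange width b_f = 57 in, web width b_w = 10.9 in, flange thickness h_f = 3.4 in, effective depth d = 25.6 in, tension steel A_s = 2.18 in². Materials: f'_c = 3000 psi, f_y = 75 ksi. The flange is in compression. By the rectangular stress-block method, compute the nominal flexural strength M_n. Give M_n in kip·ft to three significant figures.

Tension: T = A_s f_y = 2.18 × 75 = 163.5 kips.
Try a within the flange: a = T/(0.85 f'_c b_f) = 163.5/(0.85 × 3 × 57) = 1.125 in.
Since a = 1.125 ≤ h_f = 3.4 in, the stress block lies entirely in the flange; analyse as a rectangular beam of width b_f.
M_n = T(d − a/2) = 163.5 × (25.6 − 0.5625) = 4093.6 kip·in.
M_n = 4093.6/12 = 341.13 kip·ft.

M_n ≈ 341 kip·ft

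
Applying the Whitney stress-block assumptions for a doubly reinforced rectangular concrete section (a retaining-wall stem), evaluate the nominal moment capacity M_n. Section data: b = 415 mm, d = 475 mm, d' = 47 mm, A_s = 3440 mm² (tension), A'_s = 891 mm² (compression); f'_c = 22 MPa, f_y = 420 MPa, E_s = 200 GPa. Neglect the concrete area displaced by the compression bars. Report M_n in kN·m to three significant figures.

M_n ≈ 595 kN·m

Assume both tension and compression steel yield.
Net tension couple steel: A_s − A'_s = 2549 mm².
a = (A_s − A'_s) f_y / (0.85 f'_c b) = 1070580/(0.85 × 22 × 415) = 137.95 mm.
c = a/β₁ = 137.95/0.85 = 162.29 mm; ε'_s = 0.003(c − d')/c = 0.0021 ≥ f_y/E_s = 0.0021, so compression steel does yield.
M_n = (A_s − A'_s) f_y (d − a/2) + A'_s f_y (d − d') = [1070580 × (475 − 68.975) + 374220 × (475 − 47)] × 10⁻⁶ = 434.68 + 160.17 = 594.85 kN·m.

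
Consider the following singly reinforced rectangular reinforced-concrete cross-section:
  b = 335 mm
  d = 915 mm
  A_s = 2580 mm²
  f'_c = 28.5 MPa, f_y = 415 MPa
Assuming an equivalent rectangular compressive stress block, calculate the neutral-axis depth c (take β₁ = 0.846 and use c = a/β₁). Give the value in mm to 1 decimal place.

c ≈ 156.0 mm

T = A_s f_y = 2580 × 415 = 1070700 N = 1070.7 kN.
Setting C = 0.85 f'_c a b equal to T: a = 1070700/(0.85 × 28.5 × 335) = 131.935 mm.
With β₁ = 0.846, c = a/β₁ = 131.935/0.846 = 156.0 mm.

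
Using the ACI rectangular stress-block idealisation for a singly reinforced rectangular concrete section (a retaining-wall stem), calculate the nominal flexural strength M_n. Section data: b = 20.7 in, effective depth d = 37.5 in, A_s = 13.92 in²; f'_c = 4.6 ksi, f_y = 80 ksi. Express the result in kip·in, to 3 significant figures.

T = A_s f_y = 13.92 × 80 = 1113.6 kips.
a = T/(0.85 f'_c b) = 1113.6/(0.85 × 4.6 × 20.7) = 13.759 in.
M_n = T(d − a/2) = 1113.6 × (37.5 − 6.8795) = 34099.0 kip·in.

M_n ≈ 34100 kip·in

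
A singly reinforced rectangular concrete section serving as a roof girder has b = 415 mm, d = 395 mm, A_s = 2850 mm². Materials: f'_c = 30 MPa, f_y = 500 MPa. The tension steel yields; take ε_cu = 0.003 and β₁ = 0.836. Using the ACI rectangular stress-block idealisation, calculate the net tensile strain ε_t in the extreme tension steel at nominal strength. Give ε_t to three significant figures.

ε_t ≈ 0.00436

a = A_s f_y/(0.85 f'_c b) = 134.66 mm.
β₁ = 0.836, so c = a/β₁ = 134.66/0.836 = 161.08 mm.
From the linear strain diagram with ε_cu = 0.003: ε_t = 0.003 (d − c)/c = 0.003 × (395 − 161.08)/161.08 = 0.00436.
ε_t is between 0.004 and 0.005 — transition zone.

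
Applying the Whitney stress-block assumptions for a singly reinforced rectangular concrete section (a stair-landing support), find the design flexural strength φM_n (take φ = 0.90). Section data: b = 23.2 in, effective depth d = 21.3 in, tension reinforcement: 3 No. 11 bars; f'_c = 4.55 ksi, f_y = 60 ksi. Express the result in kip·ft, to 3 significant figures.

A_s = 3 × 1.56 = 4.68 in².
T = A_s f_y = 4.68 × 60 = 280.8 kips.
a = T/(0.85 f'_c b) = 280.8/(0.85 × 4.55 × 23.2) = 3.130 in.
M_n = T(d − a/2) = 280.8 × (21.3 − 1.565) = 5541.6 kip·in = 5541.6/12 = 461.80 kip·ft.
φM_n = 0.90 × 461.80 = 415.62 kip·ft.

φM_n ≈ 416 kip·ft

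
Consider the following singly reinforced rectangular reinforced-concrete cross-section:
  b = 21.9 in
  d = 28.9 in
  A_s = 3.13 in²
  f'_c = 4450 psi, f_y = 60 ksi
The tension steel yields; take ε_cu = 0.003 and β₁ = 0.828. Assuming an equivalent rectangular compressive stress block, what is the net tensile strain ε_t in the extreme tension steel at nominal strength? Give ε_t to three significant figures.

a = A_s f_y/(0.85 f'_c b) = 2.267 in.
β₁ = 0.828, so c = a/β₁ = 2.267/0.828 = 2.738 in.
From the linear strain diagram with ε_cu = 0.003: ε_t = 0.003 (d − c)/c = 0.003 × (28.9 − 2.738)/2.738 = 0.0287.
Since ε_t ≥ 0.005, the section is tension-controlled.

ε_t ≈ 0.0287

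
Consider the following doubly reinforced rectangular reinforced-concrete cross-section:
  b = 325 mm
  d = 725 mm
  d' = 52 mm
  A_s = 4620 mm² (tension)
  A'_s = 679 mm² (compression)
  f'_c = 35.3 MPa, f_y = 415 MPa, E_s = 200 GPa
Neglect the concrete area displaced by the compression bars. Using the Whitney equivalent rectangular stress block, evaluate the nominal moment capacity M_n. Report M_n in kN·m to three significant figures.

M_n ≈ 1240 kN·m

Assume both tension and compression steel yield.
Net tension couple steel: A_s − A'_s = 3941 mm².
a = (A_s − A'_s) f_y / (0.85 f'_c b) = 1635515/(0.85 × 35.3 × 325) = 167.72 mm.
c = a/β₁ = 167.72/0.798 = 210.18 mm; ε'_s = 0.003(c − d')/c = 0.0023 ≥ f_y/E_s = 0.0021, so compression steel does yield.
M_n = (A_s − A'_s) f_y (d − a/2) + A'_s f_y (d − d') = [1635515 × (725 − 83.86) + 281785 × (725 − 52)] × 10⁻⁶ = 1048.59 + 189.64 = 1238.23 kN·m.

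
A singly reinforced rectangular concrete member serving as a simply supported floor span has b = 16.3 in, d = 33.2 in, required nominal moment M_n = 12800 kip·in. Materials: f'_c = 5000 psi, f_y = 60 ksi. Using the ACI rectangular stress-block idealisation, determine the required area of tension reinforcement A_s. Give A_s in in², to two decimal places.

From M_n = 0.85 f'_c a b (d − a/2):
a = d − √(d² − 2M_n/(0.85 f'_c b)) = 33.2 − √(33.2² − 2 × 12800/(0.85 × 5 × 16.3)) = 6.132 in.
A_s = 0.85 f'_c a b / f_y = 0.85 × 5 × 6.132 × 16.3 / 60 = 7.080 in².

A_s ≈ 7.08 in²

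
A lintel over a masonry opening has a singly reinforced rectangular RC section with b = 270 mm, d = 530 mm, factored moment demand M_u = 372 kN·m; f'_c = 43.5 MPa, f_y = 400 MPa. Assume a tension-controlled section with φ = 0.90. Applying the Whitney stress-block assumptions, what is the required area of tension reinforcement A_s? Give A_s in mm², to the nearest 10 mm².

M_n = M_u/φ = 372/0.90 = 413.333 kN·m.
With M_n = 0.85 f'_c a b (d − a/2), solve the quadratic for a:
a = d − √(d² − 2M_n/(0.85 f'_c b)) = 530 − √(530² − 2 × 413.333×10⁶/(0.85 × 43.5 × 270)) = 84.92 mm.
A_s = 0.85 f'_c a b / f_y = 0.85 × 43.5 × 84.92 × 270 / 400 = 2119.4 mm².

A_s ≈ 2120 mm²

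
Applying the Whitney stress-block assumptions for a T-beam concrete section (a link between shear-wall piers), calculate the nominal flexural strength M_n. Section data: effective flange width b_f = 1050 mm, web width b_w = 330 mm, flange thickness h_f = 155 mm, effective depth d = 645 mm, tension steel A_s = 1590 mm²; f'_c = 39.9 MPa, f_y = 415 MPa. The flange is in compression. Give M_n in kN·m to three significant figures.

Tension: T = A_s f_y = 1590 × 415 = 659850 N.
Try a within the flange: a = T/(0.85 f'_c b_f) = 659850/(0.85 × 39.9 × 1050) = 18.53 mm.
Since a = 18.53 ≤ h_f = 155 mm, the stress block lies entirely in the flange; analyse as a rectangular beam of width b_f.
M_n = T(d − a/2) = 659850 × (645 − 9.265) = 419.49 × 10⁶ N·mm.
M_n = 419.49 kN·m.

M_n ≈ 419 kN·m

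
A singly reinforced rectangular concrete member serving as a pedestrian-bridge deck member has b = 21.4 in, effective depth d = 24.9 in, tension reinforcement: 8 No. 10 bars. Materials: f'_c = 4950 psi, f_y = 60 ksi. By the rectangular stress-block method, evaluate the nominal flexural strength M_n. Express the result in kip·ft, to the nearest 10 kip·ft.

M_n ≈ 1090 kip·ft

A_s = 8 × 1.27 = 10.16 in².
T = A_s f_y = 10.16 × 60 = 609.6 kips.
a = T/(0.85 f'_c b) = 609.6/(0.85 × 4.95 × 21.4) = 6.770 in.
M_n = T(d − a/2) = 609.6 × (24.9 − 3.385) = 13115.5 kip·in = 13115.5/12 = 1092.96 kip·ft.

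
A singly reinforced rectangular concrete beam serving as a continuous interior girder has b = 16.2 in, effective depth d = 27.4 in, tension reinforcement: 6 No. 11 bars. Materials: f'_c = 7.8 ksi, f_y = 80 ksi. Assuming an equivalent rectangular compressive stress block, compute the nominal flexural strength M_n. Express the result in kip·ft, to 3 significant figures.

M_n ≈ 1490 kip·ft

A_s = 6 × 1.56 = 9.36 in².
T = A_s f_y = 9.36 × 80 = 748.8 kips.
a = T/(0.85 f'_c b) = 748.8/(0.85 × 7.8 × 16.2) = 6.972 in.
M_n = T(d − a/2) = 748.8 × (27.4 − 3.486) = 17906.8 kip·in = 17906.8/12 = 1492.23 kip·ft.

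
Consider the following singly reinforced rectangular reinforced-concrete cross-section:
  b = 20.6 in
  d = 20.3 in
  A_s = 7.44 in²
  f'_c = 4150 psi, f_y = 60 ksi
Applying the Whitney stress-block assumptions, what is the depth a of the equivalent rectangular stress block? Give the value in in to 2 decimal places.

a ≈ 6.14 in

T = A_s f_y = 7.44 × 60 = 446.4 kips.
a = T/(0.85 f'_c b) = 446.4/(0.85 × 4.15 × 20.6) = 6.14 in.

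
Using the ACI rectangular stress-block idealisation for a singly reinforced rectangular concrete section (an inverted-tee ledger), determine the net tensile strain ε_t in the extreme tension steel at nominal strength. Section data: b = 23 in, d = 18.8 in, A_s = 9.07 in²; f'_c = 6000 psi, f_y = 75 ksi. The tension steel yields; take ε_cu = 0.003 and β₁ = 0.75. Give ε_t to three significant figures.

ε_t ≈ 0.00429

a = A_s f_y/(0.85 f'_c b) = 5.799 in.
β₁ = 0.75, so c = a/β₁ = 5.799/0.75 = 7.732 in.
From the linear strain diagram with ε_cu = 0.003: ε_t = 0.003 (d − c)/c = 0.003 × (18.8 − 7.732)/7.732 = 0.00429.
ε_t is between 0.004 and 0.005 — transition zone.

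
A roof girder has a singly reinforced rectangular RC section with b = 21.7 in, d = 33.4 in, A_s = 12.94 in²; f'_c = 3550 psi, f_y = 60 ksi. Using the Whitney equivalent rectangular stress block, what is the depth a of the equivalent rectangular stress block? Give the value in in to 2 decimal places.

a ≈ 11.86 in

T = A_s f_y = 12.94 × 60 = 776.4 kips.
a = T/(0.85 f'_c b) = 776.4/(0.85 × 3.55 × 21.7) = 11.86 in.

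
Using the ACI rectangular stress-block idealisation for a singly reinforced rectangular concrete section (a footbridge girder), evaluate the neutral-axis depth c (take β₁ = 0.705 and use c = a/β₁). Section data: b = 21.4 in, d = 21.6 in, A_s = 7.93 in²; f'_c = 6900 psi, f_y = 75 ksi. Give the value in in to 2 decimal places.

T = A_s f_y = 7.93 × 75 = 594.75 kips.
a = T/(0.85 f'_c b) = 594.75/(0.85 × 6.9 × 21.4) = 4.7386 in.
With β₁ = 0.705, c = a/β₁ = 4.7386/0.705 = 6.72 in.

c ≈ 6.72 in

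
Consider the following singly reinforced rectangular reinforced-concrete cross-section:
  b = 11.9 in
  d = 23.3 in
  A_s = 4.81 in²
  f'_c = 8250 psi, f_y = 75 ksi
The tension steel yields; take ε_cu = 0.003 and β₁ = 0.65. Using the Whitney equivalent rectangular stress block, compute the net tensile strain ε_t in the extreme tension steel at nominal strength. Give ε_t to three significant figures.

a = A_s f_y/(0.85 f'_c b) = 4.323 in.
β₁ = 0.65, so c = a/β₁ = 4.323/0.65 = 6.651 in.
From the linear strain diagram with ε_cu = 0.003: ε_t = 0.003 (d − c)/c = 0.003 × (23.3 − 6.651)/6.651 = 0.00751.
Since ε_t ≥ 0.005, the section is tension-controlled.

ε_t ≈ 0.00751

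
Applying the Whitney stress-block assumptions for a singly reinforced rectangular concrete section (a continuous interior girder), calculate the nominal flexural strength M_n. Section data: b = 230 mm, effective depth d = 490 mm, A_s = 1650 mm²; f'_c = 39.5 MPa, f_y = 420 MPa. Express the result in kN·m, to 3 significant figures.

M_n ≈ 308 kN·m

T = A_s f_y = 1650 × 420 = 693000 N = 693 kN.
From C = T: a = T/(0.85 f'_c b) = 693000/(0.85 × 39.5 × 230) = 89.74 mm.
M_n = T(d − a/2) = 693 kN × (490 − 44.87) mm = 308.48 kN·m.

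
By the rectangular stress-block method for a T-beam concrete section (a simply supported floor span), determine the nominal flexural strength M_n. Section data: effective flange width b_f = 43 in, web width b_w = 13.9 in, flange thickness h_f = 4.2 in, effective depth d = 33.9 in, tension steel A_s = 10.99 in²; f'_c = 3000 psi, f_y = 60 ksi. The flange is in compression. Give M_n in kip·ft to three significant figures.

Tension: T = A_s f_y = 10.99 × 60 = 659.4 kips.
Try a within the flange: a = T/(0.85 f'_c b_f) = 659.4/(0.85 × 3 × 43) = 6.014 in.
a = 6.014 > h_f = 4.2 in: the block extends into the web. Split into flange-overhang and web parts.
C_f = 0.85 f'_c (b_f − b_w) h_f = 0.85 × 3 × (43 − 13.9) × 4.2 = 311.7 kips.
Remaining web compression depth: a_w = (T − C_f)/(0.85 f'_c b_w) = (659.4 − 311.7)/(0.85 × 3 × 13.9) = 9.810 in.
M_n = C_f(d − h_f/2) + (T − C_f)(d − a_w/2) = 311.7 × (33.9 − 2.1) + 347.7 × (33.9 − 4.905) = 9912.1 + 10081.6 = 19993.7 kip·in.
M_n = 19993.7/12 = 1666.14 kip·ft.

M_n ≈ 1670 kip·ft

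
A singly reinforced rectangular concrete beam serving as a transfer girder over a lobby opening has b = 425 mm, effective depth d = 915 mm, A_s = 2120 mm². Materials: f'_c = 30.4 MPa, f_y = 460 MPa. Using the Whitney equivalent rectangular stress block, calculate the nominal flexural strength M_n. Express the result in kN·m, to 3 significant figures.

T = A_s f_y = 2120 × 460 = 975200 N = 975.2 kN.
From C = T: a = T/(0.85 f'_c b) = 975200/(0.85 × 30.4 × 425) = 88.80 mm.
M_n = T(d − a/2) = 975.2 kN × (915 − 44.4) mm = 849.01 kN·m.

M_n ≈ 849 kN·m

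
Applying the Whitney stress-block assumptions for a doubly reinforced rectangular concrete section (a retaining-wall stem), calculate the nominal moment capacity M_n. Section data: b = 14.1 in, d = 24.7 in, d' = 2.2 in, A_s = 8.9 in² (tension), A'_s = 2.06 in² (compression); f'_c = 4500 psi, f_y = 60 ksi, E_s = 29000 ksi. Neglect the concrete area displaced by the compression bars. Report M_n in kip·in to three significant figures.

Assume both steels yield.
a = (A_s − A'_s) f_y/(0.85 f'_c b) = (8.9 − 2.06) × 60/(0.85 × 4.5 × 14.1) = 7.610 in.
c = a/β₁ = 7.610/0.825 = 9.224 in; ε'_s = 0.003(c − d')/c = 0.0023 ≥ ε_y = 0.0021, so the compression steel yields.
M_n = (A_s − A'_s) f_y (d − a/2) + A'_s f_y (d − d') = 410.4 × (24.7 − 3.805) + 123.6 × (24.7 − 2.2) = 8575.3 + 2781.0 = 11356.3 kip·in.

M_n ≈ 11400 kip·in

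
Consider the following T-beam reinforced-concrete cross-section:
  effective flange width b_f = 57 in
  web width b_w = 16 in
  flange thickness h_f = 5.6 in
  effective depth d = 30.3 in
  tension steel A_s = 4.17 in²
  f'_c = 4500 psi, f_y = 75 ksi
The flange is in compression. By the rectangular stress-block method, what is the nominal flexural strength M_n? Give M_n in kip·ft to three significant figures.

M_n ≈ 771 kip·ft

Tension: T = A_s f_y = 4.17 × 75 = 312.75 kips.
Try a within the flange: a = T/(0.85 f'_c b_f) = 312.75/(0.85 × 4.5 × 57) = 1.434 in.
Since a = 1.434 ≤ h_f = 5.6 in, the stress block lies entirely in the flange; analyse as a rectangular beam of width b_f.
M_n = T(d − a/2) = 312.75 × (30.3 − 0.717) = 9252.1 kip·in.
M_n = 9252.1/12 = 771.01 kip·ft.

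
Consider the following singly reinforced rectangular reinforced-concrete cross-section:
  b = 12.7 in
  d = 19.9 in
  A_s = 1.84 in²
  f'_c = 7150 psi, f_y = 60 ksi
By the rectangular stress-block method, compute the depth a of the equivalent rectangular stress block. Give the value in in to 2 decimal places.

T = A_s f_y = 1.84 × 60 = 110.4 kips.
a = T/(0.85 f'_c b) = 110.4/(0.85 × 7.15 × 12.7) = 1.43 in.

a ≈ 1.43 in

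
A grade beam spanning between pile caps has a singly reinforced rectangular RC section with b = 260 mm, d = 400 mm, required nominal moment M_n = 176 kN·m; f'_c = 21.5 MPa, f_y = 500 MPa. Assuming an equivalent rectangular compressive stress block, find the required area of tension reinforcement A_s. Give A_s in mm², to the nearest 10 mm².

A_s ≈ 1020 mm²

With M_n = 0.85 f'_c a b (d − a/2), solve the quadratic for a:
a = d − √(d² − 2M_n/(0.85 f'_c b)) = 400 − √(400² − 2 × 176×10⁶/(0.85 × 21.5 × 260)) = 106.88 mm.
A_s = 0.85 f'_c a b / f_y = 0.85 × 21.5 × 106.88 × 260 / 500 = 1015.7 mm².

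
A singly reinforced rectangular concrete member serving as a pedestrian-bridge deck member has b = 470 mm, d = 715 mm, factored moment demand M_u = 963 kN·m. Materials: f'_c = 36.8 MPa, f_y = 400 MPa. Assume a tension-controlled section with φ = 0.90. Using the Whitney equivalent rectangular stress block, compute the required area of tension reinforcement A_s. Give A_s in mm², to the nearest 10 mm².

M_n = M_u/φ = 963/0.90 = 1070 kN·m.
With M_n = 0.85 f'_c a b (d − a/2), solve the quadratic for a:
a = d − √(d² − 2M_n/(0.85 f'_c b)) = 715 − √(715² − 2 × 1070×10⁶/(0.85 × 36.8 × 470)) = 110.30 mm.
A_s = 0.85 f'_c a b / f_y = 0.85 × 36.8 × 110.30 × 470 / 400 = 4054.0 mm².

A_s ≈ 4050 mm²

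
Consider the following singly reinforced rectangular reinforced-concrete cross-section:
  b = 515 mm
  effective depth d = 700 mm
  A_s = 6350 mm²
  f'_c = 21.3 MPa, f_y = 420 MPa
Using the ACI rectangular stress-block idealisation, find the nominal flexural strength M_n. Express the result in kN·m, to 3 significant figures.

M_n ≈ 1490 kN·m

T = A_s f_y = 6350 × 420 = 2667000 N = 2667 kN.
From C = T: a = T/(0.85 f'_c b) = 2667000/(0.85 × 21.3 × 515) = 286.03 mm.
M_n = T(d − a/2) = 2667 kN × (700 − 143.015) mm = 1485.48 kN·m.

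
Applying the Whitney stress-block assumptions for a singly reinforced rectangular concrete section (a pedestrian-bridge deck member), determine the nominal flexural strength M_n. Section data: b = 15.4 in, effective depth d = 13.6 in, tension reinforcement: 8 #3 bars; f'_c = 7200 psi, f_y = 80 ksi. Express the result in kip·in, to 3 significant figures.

A_s = 8 × 0.11 = 0.88 in².
T = A_s f_y = 0.88 × 80 = 70.4 kips.
a = T/(0.85 f'_c b) = 70.4/(0.85 × 7.2 × 15.4) = 0.747 in.
M_n = T(d − a/2) = 70.4 × (13.6 − 0.3735) = 931.1 kip·in.

M_n ≈ 931 kip·in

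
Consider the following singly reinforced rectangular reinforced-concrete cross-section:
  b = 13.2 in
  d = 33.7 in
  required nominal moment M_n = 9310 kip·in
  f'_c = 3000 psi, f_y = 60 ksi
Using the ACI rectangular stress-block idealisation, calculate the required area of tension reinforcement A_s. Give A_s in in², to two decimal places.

A_s ≈ 5.37 in²

From M_n = 0.85 f'_c a b (d − a/2):
a = d − √(d² − 2M_n/(0.85 f'_c b)) = 33.7 − √(33.7² − 2 × 9310/(0.85 × 3 × 13.2)) = 9.565 in.
A_s = 0.85 f'_c a b / f_y = 0.85 × 3 × 9.565 × 13.2 / 60 = 5.366 in².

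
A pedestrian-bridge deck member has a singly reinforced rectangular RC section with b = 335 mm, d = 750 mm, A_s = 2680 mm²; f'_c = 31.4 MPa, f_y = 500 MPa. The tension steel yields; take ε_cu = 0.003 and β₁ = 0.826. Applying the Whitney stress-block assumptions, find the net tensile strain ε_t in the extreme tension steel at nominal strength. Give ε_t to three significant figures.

a = A_s f_y/(0.85 f'_c b) = 149.87 mm.
β₁ = 0.826, so c = a/β₁ = 149.87/0.826 = 181.44 mm.
From the linear strain diagram with ε_cu = 0.003: ε_t = 0.003 (d − c)/c = 0.003 × (750 − 181.44)/181.44 = 0.00940.
Since ε_t ≥ 0.005, the section is tension-controlled.

ε_t ≈ 0.00940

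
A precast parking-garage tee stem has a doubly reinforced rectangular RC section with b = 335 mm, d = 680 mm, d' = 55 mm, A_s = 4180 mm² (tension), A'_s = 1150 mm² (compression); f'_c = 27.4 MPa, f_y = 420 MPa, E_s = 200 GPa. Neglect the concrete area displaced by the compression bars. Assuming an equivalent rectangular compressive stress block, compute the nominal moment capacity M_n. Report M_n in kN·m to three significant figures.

M_n ≈ 1060 kN·m

Assume both tension and compression steel yield.
Net tension couple steel: A_s − A'_s = 3030 mm².
a = (A_s − A'_s) f_y / (0.85 f'_c b) = 1272600/(0.85 × 27.4 × 335) = 163.11 mm.
c = a/β₁ = 163.11/0.85 = 191.89 mm; ε'_s = 0.003(c − d')/c = 0.0021 ≥ f_y/E_s = 0.0021, so compression steel does yield.
M_n = (A_s − A'_s) f_y (d − a/2) + A'_s f_y (d − d') = [1272600 × (680 − 81.555) + 483000 × (680 − 55)] × 10⁻⁶ = 761.58 + 301.88 = 1063.46 kN·m.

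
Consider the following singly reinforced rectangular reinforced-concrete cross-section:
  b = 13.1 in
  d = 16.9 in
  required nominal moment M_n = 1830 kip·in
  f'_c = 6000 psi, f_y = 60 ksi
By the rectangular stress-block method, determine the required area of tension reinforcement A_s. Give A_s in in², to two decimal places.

From M_n = 0.85 f'_c a b (d − a/2):
a = d − √(d² − 2M_n/(0.85 f'_c b)) = 16.9 − √(16.9² − 2 × 1830/(0.85 × 6 × 13.1)) = 1.707 in.
A_s = 0.85 f'_c a b / f_y = 0.85 × 6 × 1.707 × 13.1 / 60 = 1.901 in².

A_s ≈ 1.90 in²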